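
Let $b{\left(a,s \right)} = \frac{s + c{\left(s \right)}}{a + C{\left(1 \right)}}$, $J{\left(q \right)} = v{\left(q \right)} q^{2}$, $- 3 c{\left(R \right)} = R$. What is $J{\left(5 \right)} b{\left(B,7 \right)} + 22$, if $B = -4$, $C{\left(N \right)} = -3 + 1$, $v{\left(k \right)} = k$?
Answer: $- \frac{677}{9} \approx -75.222$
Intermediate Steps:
$c{\left(R \right)} = - \frac{R}{3}$
$C{\left(N \right)} = -2$
$J{\left(q \right)} = q^{3}$ ($J{\left(q \right)} = q q^{2} = q^{3}$)
$b{\left(a,s \right)} = \frac{2 s}{3 \left(-2 + a\right)}$ ($b{\left(a,s \right)} = \frac{s - \frac{s}{3}}{a - 2} = \frac{\frac{2}{3} s}{-2 + a} = \frac{2 s}{3 \left(-2 + a\right)}$)
$J{\left(5 \right)} b{\left(B,7 \right)} + 22 = 5^{3} \cdot \frac{2}{3} \cdot 7 \frac{1}{-2 - 4} + 22 = 125 \cdot \frac{2}{3} \cdot 7 \frac{1}{-6} + 22 = 125 \cdot \frac{2}{3} \cdot 7 \left(- \frac{1}{6}\right) + 22 = 125 \left(- \frac{7}{9}\right) + 22 = - \frac{875}{9} + 22 = - \frac{677}{9}$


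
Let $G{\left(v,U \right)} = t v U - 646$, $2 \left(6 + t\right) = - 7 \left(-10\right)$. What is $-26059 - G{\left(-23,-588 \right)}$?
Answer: $-417609$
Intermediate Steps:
$t = 29$ ($t = -6 + \frac{\left(-1\right) 7 \left(-10\right)}{2} = -6 + \frac{\left(-1\right) \left(-70\right)}{2} = -6 + \frac{1}{2} \cdot 70 = -6 + 35 = 29$)
$G{\left(v,U \right)} = -646 + 29 U v$ ($G{\left(v,U \right)} = 29 v U - 646 = 29 U v - 646 = -646 + 29 U v$)
$-26059 - G{\left(-23,-588 \right)} = -26059 - \left(-646 + 29 \left(-588\right) \left(-23\right)\right) = -26059 - \left(-646 + 392196\right) = -26059 - 391550 = -417609$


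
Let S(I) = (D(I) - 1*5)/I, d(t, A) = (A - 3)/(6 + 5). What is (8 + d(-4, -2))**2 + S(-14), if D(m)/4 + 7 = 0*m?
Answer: 100439/1694 ≈ 59.291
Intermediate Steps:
D(m) = -28 (D(m) = -28 + 4*(0*m) = -28 + 4*0 = -28 + 0 = -28)
d(t, A) = -3/11 + A/11 (d(t, A) = (-3 + A)/11 = (-3 + A)*(1/11) = -3/11 + A/11)
S(I) = -33/I (S(I) = (-28 - 1*5)/I = (-28 - 5)/I = -33/I)
(8 + d(-4, -2))**2 + S(-14) = (8 + (-3/11 + (1/11)*(-2)))**2 - 33/(-14) = (8 + (-3/11 - 2/11))**2 - 33*(-1/14) = (8 - 5/11)**2 + 33/14 = (83/11)**2 + 33/14 = 6889/121 + 33/14 = 100439/1694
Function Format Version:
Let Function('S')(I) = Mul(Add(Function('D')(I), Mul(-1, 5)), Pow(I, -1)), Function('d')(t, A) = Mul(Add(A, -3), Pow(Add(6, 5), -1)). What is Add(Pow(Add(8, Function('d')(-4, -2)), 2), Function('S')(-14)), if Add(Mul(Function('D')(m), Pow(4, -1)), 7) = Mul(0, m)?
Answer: Rational(100439, 1694) ≈ 59.291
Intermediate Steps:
Function('D')(m) = -28 (Function('D')(m) = Add(-28, Mul(4, Mul(0, m))) = Add(-28, Mul(4, 0)) = Add(-28, 0) = -28)
Function('d')(t, A) = Add(Rational(-3, 11), Mul(Rational(1, 11), A)) (Function('d')(t, A) = Mul(Add(-3, A), Pow(11, -1)) = Mul(Add(-3, A), Rational(1, 11)) = Add(Rational(-3, 11), Mul(Rational(1, 11), A)))
Function('S')(I) = Mul(-33, Pow(I, -1)) (Function('S')(I) = Mul(Add(-28, Mul(-1, 5)), Pow(I, -1)) = Mul(Add(-28, -5), Pow(I, -1)) = Mul(-33, Pow(I, -1)))
Add(Pow(Add(8, Function('d')(-4, -2)), 2), Function('S')(-14)) = Add(Pow(Add(8, Add(Rational(-3, 11), Mul(Rational(1, 11), -2))), 2), Mul(-33, Pow(-14, -1))) = Add(Pow(Add(8, Add(Rational(-3, 11), Rational(-2, 11))), 2), Mul(-33, Rational(-1, 14))) = Add(Pow(Add(8, Rational(-5, 11)), 2), Rational(33, 14)) = Add(Pow(Rational(83, 11), 2), Rational(33, 14)) = Add(Rational(6889, 121), Rational(33, 14)) = Rational(100439, 1694)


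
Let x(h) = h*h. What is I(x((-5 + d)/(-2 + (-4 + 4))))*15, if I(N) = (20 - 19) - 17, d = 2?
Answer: -240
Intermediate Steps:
x(h) = h²
I(N) = -16 (I(N) = 1 - 17 = -16)
I(x((-5 + d)/(-2 + (-4 + 4))))*15 = -16*15 = -240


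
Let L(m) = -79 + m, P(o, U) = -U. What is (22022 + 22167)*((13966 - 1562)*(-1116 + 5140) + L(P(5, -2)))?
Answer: 2205632909991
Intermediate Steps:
(22022 + 22167)*((13966 - 1562)*(-1116 + 5140) + L(P(5, -2))) = (22022 + 22167)*((13966 - 1562)*(-1116 + 5140) + (-79 - 1*(-2))) = 44189*(12404*4024 + (-79 + 2)) = 44189*(49913696 - 77) = 44189*49913619 = 2205632909991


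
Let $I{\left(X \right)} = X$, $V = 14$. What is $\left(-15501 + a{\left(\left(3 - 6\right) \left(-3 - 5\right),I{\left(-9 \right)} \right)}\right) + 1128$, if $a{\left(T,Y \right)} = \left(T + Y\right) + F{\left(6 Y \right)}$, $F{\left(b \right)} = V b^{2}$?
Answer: $26466$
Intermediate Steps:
$F{\left(b \right)} = 14 b^{2}$
$a{\left(T,Y \right)} = T + Y + 504 Y^{2}$ ($a{\left(T,Y \right)} = \left(T + Y\right) + 14 \left(6 Y\right)^{2} = \left(T + Y\right) + 14 \cdot 36 Y^{2} = \left(T + Y\right) + 504 Y^{2} = T + Y + 504 Y^{2}$)
$\left(-15501 + a{\left(\left(3 - 6\right) \left(-3 - 5\right),I{\left(-9 \right)} \right)}\right) + 1128 = \left(-15501 + \left(\left(3 - 6\right) \left(-3 - 5\right) - 9 + 504 \left(-9\right)^{2}\right)\right) + 1128 = \left(-15501 - -40839\right) + 1128 = \left(-15501 + \left(24 - 9 + 40824\right)\right) + 1128 = \left(-15501 + 40839\right) + 1128 = 25338 + 1128 = 26466$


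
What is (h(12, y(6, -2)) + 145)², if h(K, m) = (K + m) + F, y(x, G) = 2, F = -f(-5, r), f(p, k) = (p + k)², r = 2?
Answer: 22500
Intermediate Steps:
f(p, k) = (k + p)²
F = -9 (F = -(2 - 5)² = -1*(-3)² = -1*9 = -9)
h(K, m) = -9 + K + m (h(K, m) = (K + m) - 9 = -9 + K + m)
(h(12, y(6, -2)) + 145)² = ((-9 + 12 + 2) + 145)² = (5 + 145)² = 150² = 22500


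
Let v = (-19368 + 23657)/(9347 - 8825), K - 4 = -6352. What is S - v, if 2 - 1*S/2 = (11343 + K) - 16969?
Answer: 12498655/522 ≈ 23944.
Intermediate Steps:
K = -6348 (K = 4 - 6352 = -6348)
S = 23952 (S = 4 - 2*((11343 - 6348) - 16969) = 4 - 2*(4995 - 16969) = 4 - 2*(-11974) = 4 + 23948 = 23952)
v = 4289/522 ≈ 8.2165
S - v = 23952 - 1*4289/522 = 23952 - 4289/522 = 12498655/522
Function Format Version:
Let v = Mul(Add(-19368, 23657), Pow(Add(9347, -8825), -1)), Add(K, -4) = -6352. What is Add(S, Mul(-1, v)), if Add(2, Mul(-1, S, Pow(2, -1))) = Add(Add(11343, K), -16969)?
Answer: Rational(12498655, 522) ≈ 23944.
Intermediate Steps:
K = -6348 (K = Add(4, -6352) = -6348)
S = 23952 (S = Add(4, Mul(-2, Add(Add(11343, -6348), -16969))) = Add(4, Mul(-2, Add(4995, -16969))) = Add(4, Mul(-2, -11974)) = Add(4, 23948) = 23952)
v = Rational(4289, 522) (v = Mul(4289, Pow(522, -1)) = Mul(4289, Rational(1, 522)) = Rational(4289, 522) ≈ 8.2165)
Add(S, Mul(-1, v)) = Add(23952, Mul(-1, Rational(4289, 522))) = Add(23952, Rational(-4289, 522)) = Rational(12498655, 522)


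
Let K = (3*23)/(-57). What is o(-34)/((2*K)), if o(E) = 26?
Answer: -247/23 ≈ -10.739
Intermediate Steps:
K = -23/19 (K = 69*(-1/57) = -23/19 ≈ -1.2105)
o(-34)/((2*K)) = 26/((2*(-23/19))) = 26/(-46/19) = 26*(-19/46) = -247/23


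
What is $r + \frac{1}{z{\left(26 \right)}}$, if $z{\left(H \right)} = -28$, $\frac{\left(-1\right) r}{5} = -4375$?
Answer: $\frac{612499}{28} \approx 21875.0$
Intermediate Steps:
$r = 21875$ ($r = \left(-5\right) \left(-4375\right) = 21875$)
$r + \frac{1}{z{\left(26 \right)}} = 21875 + \frac{1}{-28} = 21875 - \frac{1}{28} = \frac{612499}{28}$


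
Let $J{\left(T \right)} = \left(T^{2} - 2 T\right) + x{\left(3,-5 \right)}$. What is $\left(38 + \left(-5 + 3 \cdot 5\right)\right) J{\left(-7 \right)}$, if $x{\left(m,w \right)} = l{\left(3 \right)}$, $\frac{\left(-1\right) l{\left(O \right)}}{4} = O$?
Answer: $2448$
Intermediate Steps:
$l{\left(O \right)} = - 4 O$
$x{\left(m,w \right)} = -12$ ($x{\left(m,w \right)} = \left(-4\right) 3 = -12$)
$J{\left(T \right)} = -12 + T^{2} - 2 T$ ($J{\left(T \right)} = \left(T^{2} - 2 T\right) - 12 = -12 + T^{2} - 2 T$)
$\left(38 + \left(-5 + 3 \cdot 5\right)\right) J{\left(-7 \right)} = \left(38 + \left(-5 + 3 \cdot 5\right)\right) \left(-12 + \left(-7\right)^{2} - -14\right) = \left(38 + \left(-5 + 15\right)\right) \left(-12 + 49 + 14\right) = \left(38 + 10\right) 51 = 48 \cdot 51 = 2448$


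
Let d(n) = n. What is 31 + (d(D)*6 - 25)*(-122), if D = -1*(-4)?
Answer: 153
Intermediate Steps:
D = 4
31 + (d(D)*6 - 25)*(-122) = 31 + (4*6 - 25)*(-122) = 31 + (24 - 25)*(-122) = 31 - 1*(-122) = 31 + 122 = 153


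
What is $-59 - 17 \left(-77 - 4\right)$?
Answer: $1318$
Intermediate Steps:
$-59 - 17 \left(-77 - 4\right) = -59 - -1377 = -59 + 1377 = 1318$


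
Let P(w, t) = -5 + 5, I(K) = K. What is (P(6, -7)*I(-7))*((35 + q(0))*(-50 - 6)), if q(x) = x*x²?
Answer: 0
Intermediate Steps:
q(x) = x³
P(w, t) = 0
(P(6, -7)*I(-7))*((35 + q(0))*(-50 - 6)) = (0*(-7))*((35 + 0³)*(-50 - 6)) = 0*((35 + 0)*(-56)) = 0*(35*(-56)) = 0*(-1960) = 0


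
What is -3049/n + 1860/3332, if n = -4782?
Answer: 4763447/3983406 ≈ 1.1958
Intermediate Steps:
-3049/n + 1860/3332 = -3049/(-4782) + 1860/3332 = -3049*(-1/4782) + 1860*(1/3332) = 3049/4782 + 465/833 = 4763447/3983406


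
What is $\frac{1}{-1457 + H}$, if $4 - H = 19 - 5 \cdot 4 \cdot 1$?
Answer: $- \frac{1}{1452} \approx -0.00068871$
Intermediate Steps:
$H = 5$ ($H = 4 - \left(19 - 5 \cdot 4 \cdot 1\right) = 4 - \left(19 - 20\right) = 4 - -1 = 4 + 1 = 5$)
$\frac{1}{-1457 + H} = \frac{1}{-1457 + 5} = \frac{1}{-1452} = - \frac{1}{1452}$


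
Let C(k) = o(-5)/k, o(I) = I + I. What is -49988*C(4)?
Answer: 124970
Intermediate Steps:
o(I) = 2*I
C(k) = -10/k (C(k) = (2*(-5))/k = -10/k)
-49988*C(4) = -(-499880)/4 = -49988*(-5/2) = 124970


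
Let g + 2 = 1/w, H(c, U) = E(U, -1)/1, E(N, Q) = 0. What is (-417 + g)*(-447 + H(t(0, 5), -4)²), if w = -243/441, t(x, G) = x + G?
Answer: 1692938/9 ≈ 1.8810e+5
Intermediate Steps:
t(x, G) = G + x
H(c, U) = 0 (H(c, U) = 0/1 = 0*1 = 0)
w = -27/49 (w = -243*1/441 = -27/49 ≈ -0.55102)
g = -103/27 (g = -2 + 1/(-27/49) = -2 - 49/27 = -103/27 ≈ -3.8148)
(-417 + g)*(-447 + H(t(0, 5), -4)²) = (-417 - 103/27)*(-447 + 0²) = -11362*(-447 + 0)/27 = -11362/27*(-447) = 1692938/9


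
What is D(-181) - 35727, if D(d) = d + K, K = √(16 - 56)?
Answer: -35908 + 2*I*√10 ≈ -35908.0 + 6.3246*I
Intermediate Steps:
K = 2*I*√10 (K = √(-40) = 2*I*√10 ≈ 6.3246*I)
D(d) = d + 2*I*√10
D(-181) - 35727 = (-181 + 2*I*√10) - 35727 = -35908 + 2*I*√10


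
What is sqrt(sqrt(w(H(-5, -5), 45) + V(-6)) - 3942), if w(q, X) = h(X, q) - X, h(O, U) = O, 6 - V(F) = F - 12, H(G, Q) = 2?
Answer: sqrt(-3942 + 2*sqrt(6)) ≈ 62.746*I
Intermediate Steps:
V(F) = 18 - F (V(F) = 6 - (F - 12) = 6 - (-12 + F) = 6 + (12 - F) = 18 - F)
w(q, X) = 0 (w(q, X) = X - X = 0)
sqrt(sqrt(w(H(-5, -5), 45) + V(-6)) - 3942) = sqrt(sqrt(0 + (18 - 1*(-6))) - 3942) = sqrt(sqrt(0 + (18 + 6)) - 3942) = sqrt(sqrt(0 + 24) - 3942) = sqrt(sqrt(24) - 3942) = sqrt(2*sqrt(6) - 3942) = sqrt(-3942 + 2*sqrt(6))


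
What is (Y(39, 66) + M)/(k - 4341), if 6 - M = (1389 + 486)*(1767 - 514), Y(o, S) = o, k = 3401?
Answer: 234933/94 ≈ 2499.3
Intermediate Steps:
M = -2349369 (M = 6 - (1389 + 486)*(1767 - 514) = 6 - 1875*1253 = 6 - 1*2349375 = 6 - 2349375 = -2349369)
(Y(39, 66) + M)/(k - 4341) = (39 - 2349369)/(3401 - 4341) = -2349330/(-940) = -2349330*(-1/940) = 234933/94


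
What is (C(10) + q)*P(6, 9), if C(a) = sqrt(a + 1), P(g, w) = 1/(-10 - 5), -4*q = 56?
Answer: 14/15 - sqrt(11)/15 ≈ 0.71222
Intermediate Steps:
q = -14 (q = -1/4*56 = -14)
P(g, w) = -1/15 (P(g, w) = 1/(-15) = -1/15)
C(a) = sqrt(1 + a)
(C(10) + q)*P(6, 9) = (sqrt(1 + 10) - 14)*(-1/15) = (sqrt(11) - 14)*(-1/15) = (-14 + sqrt(11))*(-1/15) = 14/15 - sqrt(11)/15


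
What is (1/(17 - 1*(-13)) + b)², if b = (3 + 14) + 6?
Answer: 477481/900 ≈ 530.53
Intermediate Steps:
b = 23 (b = 17 + 6 = 23)
(1/(17 - 1*(-13)) + b)² = (1/(17 - 1*(-13)) + 23)² = (1/(17 + 13) + 23)² = (1/30 + 23)² = (691/30)² = 477481/900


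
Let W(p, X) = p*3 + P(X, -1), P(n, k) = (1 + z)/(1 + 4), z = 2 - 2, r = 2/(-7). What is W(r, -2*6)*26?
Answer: -598/35 ≈ -17.086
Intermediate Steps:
r = -2/7 (r = 2*(-⅐) = -2/7 ≈ -0.28571)
z = 0
P(n, k) = ⅕ (P(n, k) = (1 + 0)/(1 + 4) = 1/5 = 1*(⅕) = ⅕)
W(p, X) = ⅕ + 3*p (W(p, X) = p*3 + ⅕ = 3*p + ⅕ = ⅕ + 3*p)
W(r, -2*6)*26 = (⅕ + 3*(-2/7))*26 = (⅕ - 6/7)*26 = -23/35*26 = -598/35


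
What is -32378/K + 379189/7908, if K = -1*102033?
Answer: 12981945487/268958988 ≈ 48.267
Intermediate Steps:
K = -102033
-32378/K + 379189/7908 = -32378/(-102033) + 379189/7908 = -32378*(-1/102033) + 379189*(1/7908) = 32378/102033 + 379189/7908 = 12981945487/268958988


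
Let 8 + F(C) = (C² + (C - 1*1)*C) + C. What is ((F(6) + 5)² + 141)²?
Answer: 24029604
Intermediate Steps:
F(C) = -8 + C + C² + C*(-1 + C) (F(C) = -8 + ((C² + (C - 1*1)*C) + C) = -8 + ((C² + (C - 1)*C) + C) = -8 + ((C² + (-1 + C)*C) + C) = -8 + ((C² + C*(-1 + C)) + C) = -8 + (C + C² + C*(-1 + C)) = -8 + C + C² + C*(-1 + C))
((F(6) + 5)² + 141)² = (((-8 + 2*6²) + 5)² + 141)² = (((-8 + 2*36) + 5)² + 141)² = (((-8 + 72) + 5)² + 141)² = ((64 + 5)² + 141)² = (69² + 141)² = (4761 + 141)² = 4902² = 24029604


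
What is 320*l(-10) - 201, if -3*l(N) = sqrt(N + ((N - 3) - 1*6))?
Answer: -201 - 320*I*sqrt(29)/3 ≈ -201.0 - 574.42*I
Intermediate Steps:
l(N) = -sqrt(-9 + 2*N)/3 (l(N) = -sqrt(N + ((N - 3) - 1*6))/3 = -sqrt(N + ((-3 + N) - 6))/3 = -sqrt(N + (-9 + N))/3 = -sqrt(-9 + 2*N)/3)
320*l(-10) - 201 = 320*(-sqrt(-9 + 2*(-10))/3) - 201 = 320*(-sqrt(-9 - 20)/3) - 201 = 320*(-I*sqrt(29)/3) - 201 = -320*I*sqrt(29)/3 - 201 = -201 - 320*I*sqrt(29)/3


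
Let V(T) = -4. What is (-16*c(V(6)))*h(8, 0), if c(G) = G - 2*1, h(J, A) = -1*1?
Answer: -96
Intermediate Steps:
h(J, A) = -1
c(G) = -2 + G (c(G) = G - 2 = -2 + G)
(-16*c(V(6)))*h(8, 0) = -16*(-2 - 4)*(-1) = -16*(-6)*(-1) = 96*(-1) = -96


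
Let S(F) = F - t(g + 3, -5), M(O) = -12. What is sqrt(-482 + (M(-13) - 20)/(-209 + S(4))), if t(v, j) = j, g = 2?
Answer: I*sqrt(12046)/5 ≈ 21.951*I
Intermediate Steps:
S(F) = 5 + F (S(F) = F - 1*(-5) = F + 5 = 5 + F)
sqrt(-482 + (M(-13) - 20)/(-209 + S(4))) = sqrt(-482 + (-12 - 20)/(-209 + (5 + 4))) = sqrt(-482 - 32/(-209 + 9)) = sqrt(-482 - 32/(-200)) = sqrt(-482 - 32*(-1/200)) = sqrt(-482 + 4/25) = sqrt(-12046/25) = I*sqrt(12046)/5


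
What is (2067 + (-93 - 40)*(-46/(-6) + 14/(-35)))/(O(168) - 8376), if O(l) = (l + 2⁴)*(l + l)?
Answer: 4127/200430 ≈ 0.020591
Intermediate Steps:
O(l) = 2*l*(16 + l) (O(l) = (l + 16)*(2*l) = (16 + l)*(2*l) = 2*l*(16 + l))
(2067 + (-93 - 40)*(-46/(-6) + 14/(-35)))/(O(168) - 8376) = (2067 + (-93 - 40)*(-46/(-6) + 14/(-35)))/(2*168*(16 + 168) - 8376) = (2067 - 133*(-46*(-⅙) + 14*(-1/35)))/(2*168*184 - 8376) = (2067 - 133*(23/3 - ⅖))/(61824 - 8376) = (2067 - 133*109/15)/53448 = (2067 - 14497/15)*(1/53448) = (16508/15)*(1/53448) = 4127/200430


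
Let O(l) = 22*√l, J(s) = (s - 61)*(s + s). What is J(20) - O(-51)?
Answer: -1640 - 22*I*√51 ≈ -1640.0 - 157.11*I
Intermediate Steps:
J(s) = 2*s*(-61 + s) (J(s) = (-61 + s)*(2*s) = 2*s*(-61 + s))
J(20) - O(-51) = 2*20*(-61 + 20) - 22*√(-51) = 2*20*(-41) - 22*I*√51 = -1640 - 22*I*√51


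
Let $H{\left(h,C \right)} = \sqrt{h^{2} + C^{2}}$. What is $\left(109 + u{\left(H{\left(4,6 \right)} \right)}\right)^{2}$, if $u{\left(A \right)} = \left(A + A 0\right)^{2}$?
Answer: $25921$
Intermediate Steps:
$H{\left(h,C \right)} = \sqrt{C^{2} + h^{2}}$
$u{\left(A \right)} = A^{2}$ ($u{\left(A \right)} = \left(A + 0\right)^{2} = A^{2}$)
$\left(109 + u{\left(H{\left(4,6 \right)} \right)}\right)^{2} = \left(109 + \left(\sqrt{6^{2} + 4^{2}}\right)^{2}\right)^{2} = \left(109 + \left(\sqrt{36 + 16}\right)^{2}\right)^{2} = \left(109 + \left(\sqrt{52}\right)^{2}\right)^{2} = \left(109 + \left(2 \sqrt{13}\right)^{2}\right)^{2} = \left(109 + 52\right)^{2} = 161^{2} = 25921$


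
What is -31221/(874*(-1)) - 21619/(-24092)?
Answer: 20291351/554116 ≈ 36.619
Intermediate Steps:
-31221/(874*(-1)) - 21619/(-24092) = -31221/(-874) - 21619*(-1/24092) = -31221*(-1/874) + 21619/24092 = 31221/874 + 21619/24092 = 20291351/554116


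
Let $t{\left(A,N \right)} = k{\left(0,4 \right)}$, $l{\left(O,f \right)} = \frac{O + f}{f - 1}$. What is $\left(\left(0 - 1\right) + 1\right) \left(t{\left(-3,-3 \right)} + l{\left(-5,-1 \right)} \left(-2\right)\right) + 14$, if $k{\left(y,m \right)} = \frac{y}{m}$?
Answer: $14$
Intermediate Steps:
$l{\left(O,f \right)} = \frac{O + f}{-1 + f}$
$t{\left(A,N \right)} = 0$ ($t{\left(A,N \right)} = \frac{0}{4} = 0 \cdot \frac{1}{4} = 0$)
$\left(\left(0 - 1\right) + 1\right) \left(t{\left(-3,-3 \right)} + l{\left(-5,-1 \right)} \left(-2\right)\right) + 14 = \left(\left(0 - 1\right) + 1\right) \left(0 + \frac{-5 - 1}{-1 - 1} \left(-2\right)\right) + 14 = \left(-1 + 1\right) \left(0 + \frac{1}{-2} \left(-6\right) \left(-2\right)\right) + 14 = 0 \left(0 + \left(- \frac{1}{2}\right) \left(-6\right) \left(-2\right)\right) + 14 = 0 \left(0 + 3 \left(-2\right)\right) + 14 = 0 \left(0 - 6\right) + 14 = 0 \left(-6\right) + 14 = 0 + 14 = 14$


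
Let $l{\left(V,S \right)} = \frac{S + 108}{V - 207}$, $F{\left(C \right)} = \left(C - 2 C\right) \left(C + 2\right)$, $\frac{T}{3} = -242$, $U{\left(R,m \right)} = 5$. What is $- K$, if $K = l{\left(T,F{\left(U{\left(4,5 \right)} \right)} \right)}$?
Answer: $\frac{73}{933} \approx 0.078242$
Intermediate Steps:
$T = -726$ ($T = 3 \left(-242\right) = -726$)
$F{\left(C \right)} = - C \left(2 + C\right)$
$l{\left(V,S \right)} = \frac{108 + S}{-207 + V}$
$K = - \frac{73}{933}$ ($K = \frac{108 - 5 \left(2 + 5\right)}{-207 - 726} = \frac{108 - 5 \cdot 7}{-933} = - \frac{108 - 35}{933} = \left(- \frac{1}{933}\right) 73 = - \frac{73}{933} \approx -0.078242$)
$- K = \left(-1\right) \left(- \frac{73}{933}\right) = \frac{73}{933}$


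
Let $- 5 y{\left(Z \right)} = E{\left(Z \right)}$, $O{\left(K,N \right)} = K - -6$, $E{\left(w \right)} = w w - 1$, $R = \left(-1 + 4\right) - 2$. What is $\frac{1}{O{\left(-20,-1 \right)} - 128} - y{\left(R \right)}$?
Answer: $- \frac{1}{142} \approx -0.0070423$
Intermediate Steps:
$R = 1$ ($R = 3 - 2 = 1$)
$E{\left(w \right)} = -1 + w^{2}$ ($E{\left(w \right)} = w^{2} - 1 = -1 + w^{2}$)
$O{\left(K,N \right)} = 6 + K$ ($O{\left(K,N \right)} = K + 6 = 6 + K$)
$y{\left(Z \right)} = \frac{1}{5} - \frac{Z^{2}}{5}$ ($y{\left(Z \right)} = - \frac{-1 + Z^{2}}{5} = \frac{1}{5} - \frac{Z^{2}}{5}$)
$\frac{1}{O{\left(-20,-1 \right)} - 128} - y{\left(R \right)} = \frac{1}{\left(6 - 20\right) - 128} - \left(\frac{1}{5} - \frac{1^{2}}{5}\right) = \frac{1}{-14 - 128} - \left(\frac{1}{5} - \frac{1}{5}\right) = \frac{1}{-142} - \left(\frac{1}{5} - \frac{1}{5}\right) = - \frac{1}{142} - 0 = - \frac{1}{142} + 0 = - \frac{1}{142}$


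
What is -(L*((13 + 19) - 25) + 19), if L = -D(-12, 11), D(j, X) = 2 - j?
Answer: 79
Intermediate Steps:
L = -14 (L = -(2 - 1*(-12)) = -(2 + 12) = -1*14 = -14)
-(L*((13 + 19) - 25) + 19) = -(-14*((13 + 19) - 25) + 19) = -(-14*(32 - 25) + 19) = -(-14*7 + 19) = -(-98 + 19) = -1*(-79) = 79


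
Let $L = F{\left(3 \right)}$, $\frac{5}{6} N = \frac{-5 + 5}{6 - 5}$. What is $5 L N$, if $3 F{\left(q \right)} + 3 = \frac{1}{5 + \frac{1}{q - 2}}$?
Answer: $0$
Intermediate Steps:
$N = 0$ ($N = \frac{6 \frac{-5 + 5}{6 - 5}}{5} = \frac{6 \cdot \frac{0}{1}}{5} = \frac{6 \cdot 0 \cdot 1}{5} = \frac{6}{5} \cdot 0 = 0$)
$F{\left(q \right)} = -1 + \frac{1}{3 \left(5 + \frac{1}{-2 + q}\right)}$ ($F{\left(q \right)} = -1 + \frac{1}{3 \left(5 + \frac{1}{q - 2}\right)} = -1 + \frac{1}{3 \left(5 + \frac{1}{-2 + q}\right)}$)
$L = - \frac{17}{18}$ ($L = \frac{25 - 42}{3 \left(-9 + 5 \cdot 3\right)} = \frac{25 - 42}{3 \left(-9 + 15\right)} = \frac{1}{3} \cdot \frac{1}{6} \left(-17\right) = - \frac{17}{18} \approx -0.94444$)
$5 L N = 5 \left(- \frac{17}{18}\right) 0 = \left(- \frac{85}{18}\right) 0 = 0$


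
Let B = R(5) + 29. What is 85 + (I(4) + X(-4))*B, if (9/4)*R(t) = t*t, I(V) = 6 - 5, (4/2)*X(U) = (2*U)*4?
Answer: -1550/3 ≈ -516.67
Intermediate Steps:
X(U) = 4*U (X(U) = ((2*U)*4)/2 = (8*U)/2 = 4*U)
I(V) = 1
R(t) = 4*t²/9 (R(t) = 4*(t*t)/9 = 4*t²/9)
B = 361/9 (B = (4/9)*5² + 29 = (4/9)*25 + 29 = 100/9 + 29 = 361/9 ≈ 40.111)
85 + (I(4) + X(-4))*B = 85 + (1 + 4*(-4))*(361/9) = 85 + (1 - 16)*(361/9) = 85 - 15*361/9 = 85 - 1805/3 = -1550/3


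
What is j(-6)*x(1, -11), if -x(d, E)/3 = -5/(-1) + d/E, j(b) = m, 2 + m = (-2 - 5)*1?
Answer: 1458/11 ≈ 132.55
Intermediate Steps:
m = -9 (m = -2 + (-2 - 5)*1 = -2 - 7*1 = -2 - 7 = -9)
j(b) = -9
x(d, E) = -15 - 3*d/E (x(d, E) = -3*(-5/(-1) + d/E) = -3*(-5*(-1) + d/E) = -3*(5 + d/E) = -15 - 3*d/E)
j(-6)*x(1, -11) = -9*(-15 - 3*1/(-11)) = -9*(-15 - 3*1*(-1/11)) = -9*(-15 + 3/11) = -9*(-162/11) = 1458/11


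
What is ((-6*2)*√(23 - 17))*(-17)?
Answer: 204*√6 ≈ 499.70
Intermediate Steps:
((-6*2)*√(23 - 17))*(-17) = -12*√6*(-17) = 204*√6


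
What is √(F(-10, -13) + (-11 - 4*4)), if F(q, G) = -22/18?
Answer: I*√254/3 ≈ 5.3125*I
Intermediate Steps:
F(q, G) = -11/9 (F(q, G) = -22*1/18 = -11/9)
√(F(-10, -13) + (-11 - 4*4)) = √(-11/9 + (-11 - 4*4)) = √(-11/9 + (-11 - 16)) = √(-11/9 - 27) = √(-254/9) = I*√254/3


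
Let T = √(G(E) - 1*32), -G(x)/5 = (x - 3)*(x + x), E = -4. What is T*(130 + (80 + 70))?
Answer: 560*I*√78 ≈ 4945.8*I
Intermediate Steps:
G(x) = -10*x*(-3 + x) (G(x) = -5*(x - 3)*(x + x) = -5*(-3 + x)*2*x = -10*x*(-3 + x))
T = 2*I*√78 (T = √(10*(-4)*(3 - 1*(-4)) - 1*32) = √(10*(-4)*(3 + 4) - 32) = √(10*(-4)*7 - 32) = √(-280 - 32) = √(-312) = 2*I*√78 ≈ 17.664*I)
T*(130 + (80 + 70)) = (2*I*√78)*(130 + (80 + 70)) = (2*I*√78)*(130 + 150) = (2*I*√78)*280 = 560*I*√78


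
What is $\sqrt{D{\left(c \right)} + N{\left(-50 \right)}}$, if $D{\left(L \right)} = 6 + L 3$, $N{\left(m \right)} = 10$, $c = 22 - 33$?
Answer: $i \sqrt{17} \approx 4.1231 i$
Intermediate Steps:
$c = -11$
$D{\left(L \right)} = 6 + 3 L$
$\sqrt{D{\left(c \right)} + N{\left(-50 \right)}} = \sqrt{\left(6 + 3 \left(-11\right)\right) + 10} = \sqrt{\left(6 - 33\right) + 10} = \sqrt{-27 + 10} = \sqrt{-17} = i \sqrt{17}$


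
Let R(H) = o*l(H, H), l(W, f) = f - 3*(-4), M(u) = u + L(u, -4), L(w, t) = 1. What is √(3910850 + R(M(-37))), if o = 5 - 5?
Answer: 5*√156434 ≈ 1977.6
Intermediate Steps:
o = 0
M(u) = 1 + u (M(u) = u + 1 = 1 + u)
l(W, f) = 12 + f (l(W, f) = f + 12 = 12 + f)
R(H) = 0 (R(H) = 0*(12 + H) = 0)
√(3910850 + R(M(-37))) = √(3910850 + 0) = √3910850 = 5*√156434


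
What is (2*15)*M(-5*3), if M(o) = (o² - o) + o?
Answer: 6750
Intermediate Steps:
M(o) = o²
(2*15)*M(-5*3) = (2*15)*(-5*3)² = 30*(-15)² = 30*225 = 6750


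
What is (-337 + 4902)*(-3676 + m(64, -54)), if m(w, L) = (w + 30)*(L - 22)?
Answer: -49393300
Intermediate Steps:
m(w, L) = (-22 + L)*(30 + w) (m(w, L) = (30 + w)*(-22 + L) = (-22 + L)*(30 + w))
(-337 + 4902)*(-3676 + m(64, -54)) = (-337 + 4902)*(-3676 + (-660 - 22*64 + 30*(-54) - 54*64)) = 4565*(-3676 + (-660 - 1408 - 1620 - 3456)) = 4565*(-3676 - 7144) = 4565*(-10820) = -49393300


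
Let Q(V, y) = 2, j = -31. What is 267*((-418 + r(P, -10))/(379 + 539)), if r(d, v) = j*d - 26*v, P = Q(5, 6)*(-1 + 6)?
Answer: -2314/17 ≈ -136.12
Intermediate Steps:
P = 10 (P = 2*(-1 + 6) = 2*5 = 10)
r(d, v) = -31*d - 26*v
267*((-418 + r(P, -10))/(379 + 539)) = 267*((-418 + (-31*10 - 26*(-10)))/(379 + 539)) = 267*((-418 + (-310 + 260))/918) = 267*((-418 - 50)*(1/918)) = 267*(-468*1/918) = 267*(-26/51) = -2314/17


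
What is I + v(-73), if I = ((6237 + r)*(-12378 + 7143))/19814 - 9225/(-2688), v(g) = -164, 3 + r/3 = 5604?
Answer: -55460561383/8876672 ≈ -6247.9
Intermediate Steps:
r = 16803 (r = -9 + 3*5604 = -9 + 16812 = 16803)
I = -54004787175/8876672 (I = ((6237 + 16803)*(-12378 + 7143))/19814 - 9225/(-2688) = (23040*(-5235))*(1/19814) - 9225*(-1/2688) = -120614400*1/19814 + 3075/896 = -60307200/9907 + 3075/896 = -54004787175/8876672 ≈ -6083.9)
I + v(-73) = -54004787175/8876672 - 164 = -55460561383/8876672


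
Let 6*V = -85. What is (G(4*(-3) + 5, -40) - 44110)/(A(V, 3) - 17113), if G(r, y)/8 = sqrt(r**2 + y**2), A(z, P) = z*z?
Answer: 1587960/608843 - 288*sqrt(1649)/608843 ≈ 2.5890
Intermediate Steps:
V = -85/6 (V = (1/6)*(-85) = -85/6 ≈ -14.167)
A(z, P) = z**2
G(r, y) = 8*sqrt(r**2 + y**2)
(G(4*(-3) + 5, -40) - 44110)/(A(V, 3) - 17113) = (8*sqrt((4*(-3) + 5)**2 + (-40)**2) - 44110)/((-85/6)**2 - 17113) = (8*sqrt((-12 + 5)**2 + 1600) - 44110)/(7225/36 - 17113) = (8*sqrt((-7)**2 + 1600) - 44110)/(-608843/36) = (8*sqrt(49 + 1600) - 44110)*(-36/608843) = (8*sqrt(1649) - 44110)*(-36/608843) = (-44110 + 8*sqrt(1649))*(-36/608843) = 1587960/608843 - 288*sqrt(1649)/608843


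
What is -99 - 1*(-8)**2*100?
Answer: -6499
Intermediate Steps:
-99 - 1*(-8)**2*100 = -99 - 1*64*100 = -99 - 64*100 = -99 - 6400 = -6499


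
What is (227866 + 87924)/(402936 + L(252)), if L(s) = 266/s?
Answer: 5684220/7252867 ≈ 0.78372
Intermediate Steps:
(227866 + 87924)/(402936 + L(252)) = (227866 + 87924)/(402936 + 266/252) = 315790/(402936 + 266*(1/252)) = 315790/(402936 + 19/18) = 315790/(7252867/18) = 315790*(18/7252867) = 5684220/7252867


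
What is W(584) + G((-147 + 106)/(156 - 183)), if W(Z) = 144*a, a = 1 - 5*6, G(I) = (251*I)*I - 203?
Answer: -2770360/729 ≈ -3800.2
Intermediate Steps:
G(I) = -203 + 251*I² (G(I) = 251*I² - 203 = -203 + 251*I²)
a = -29 (a = 1 - 30 = -29)
W(Z) = -4176 (W(Z) = 144*(-29) = -4176)
W(584) + G((-147 + 106)/(156 - 183)) = -4176 + (-203 + 251*((-147 + 106)/(156 - 183))²) = -4176 + (-203 + 251*(-41/(-27))²) = -4176 + (-203 + 251*(-41*(-1/27))²) = -4176 + (-203 + 251*(41/27)²) = -4176 + (-203 + 251*(1681/729)) = -4176 + (-203 + 421931/729) = -4176 + 273944/729 = -2770360/729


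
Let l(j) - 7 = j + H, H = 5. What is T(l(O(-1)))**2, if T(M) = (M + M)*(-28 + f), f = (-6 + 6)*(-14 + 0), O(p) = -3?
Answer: 254016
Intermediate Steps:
l(j) = 12 + j (l(j) = 7 + (j + 5) = 7 + (5 + j) = 12 + j)
f = 0 (f = 0*(-14) = 0)
T(M) = -56*M (T(M) = (M + M)*(-28 + 0) = (2*M)*(-28) = -56*M)
T(l(O(-1)))**2 = (-56*(12 - 3))**2 = (-56*9)**2 = (-504)**2 = 254016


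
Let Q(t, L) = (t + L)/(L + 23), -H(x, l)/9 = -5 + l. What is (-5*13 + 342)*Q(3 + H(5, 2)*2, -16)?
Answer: 11357/7 ≈ 1622.4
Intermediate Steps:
H(x, l) = 45 - 9*l (H(x, l) = -9*(-5 + l) = 45 - 9*l)
Q(t, L) = (L + t)/(23 + L)
(-5*13 + 342)*Q(3 + H(5, 2)*2, -16) = (-5*13 + 342)*((-16 + (3 + (45 - 9*2)*2))/(23 - 16)) = (-65 + 342)*((-16 + (3 + (45 - 18)*2))/7) = 277*((-16 + (3 + 27*2))/7) = 277*((-16 + (3 + 54))/7) = 277*((-16 + 57)/7) = 277*((1/7)*41) = 277*(41/7) = 11357/7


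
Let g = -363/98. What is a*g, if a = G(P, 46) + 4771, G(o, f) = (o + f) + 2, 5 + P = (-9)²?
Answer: -1776885/98 ≈ -18131.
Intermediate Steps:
P = 76 (P = -5 + (-9)² = -5 + 81 = 76)
G(o, f) = 2 + f + o (G(o, f) = (f + o) + 2 = 2 + f + o)
a = 4895 (a = (2 + 46 + 76) + 4771 = 124 + 4771 = 4895)
g = -363/98 (g = -363*1/98 = -363/98 ≈ -3.7041)
a*g = 4895*(-363/98) = -1776885/98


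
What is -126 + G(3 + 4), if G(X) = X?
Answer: -119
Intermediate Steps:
-126 + G(3 + 4) = -126 + (3 + 4) = -126 + 7 = -119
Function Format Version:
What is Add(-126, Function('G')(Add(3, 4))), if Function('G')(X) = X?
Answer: -119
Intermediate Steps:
Add(-126, Function('G')(Add(3, 4))) = Add(-126, Add(3, 4)) = Add(-126, 7) = -119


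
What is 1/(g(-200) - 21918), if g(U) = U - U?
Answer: -1/21918 ≈ -4.5625e-5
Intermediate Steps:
g(U) = 0
1/(g(-200) - 21918) = 1/(0 - 21918) = 1/(-21918) = -1/21918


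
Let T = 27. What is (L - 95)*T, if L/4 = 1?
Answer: -2457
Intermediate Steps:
L = 4 (L = 4*1 = 4)
(L - 95)*T = (4 - 95)*27 = -91*27 = -2457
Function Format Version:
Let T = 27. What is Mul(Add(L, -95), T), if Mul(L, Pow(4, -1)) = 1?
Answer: -2457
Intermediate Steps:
L = 4 (L = Mul(4, 1) = 4)
Mul(Add(L, -95), T) = Mul(Add(4, -95), 27) = Mul(-91, 27) = -2457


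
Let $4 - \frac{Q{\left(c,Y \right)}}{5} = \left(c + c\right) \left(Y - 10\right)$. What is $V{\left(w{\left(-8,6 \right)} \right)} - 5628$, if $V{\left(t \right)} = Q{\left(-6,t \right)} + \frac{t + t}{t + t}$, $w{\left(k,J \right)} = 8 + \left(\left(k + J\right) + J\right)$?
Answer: $-5487$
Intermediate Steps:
$Q{\left(c,Y \right)} = 20 - 10 c \left(-10 + Y\right)$ ($Q{\left(c,Y \right)} = 20 - 5 \left(c + c\right) \left(Y - 10\right) = 20 - 5 \cdot 2 c \left(-10 + Y\right) = 20 - 10 c \left(-10 + Y\right)$)
$w{\left(k,J \right)} = 8 + k + 2 J$ ($w{\left(k,J \right)} = 8 + \left(\left(J + k\right) + J\right) = 8 + \left(k + 2 J\right) = 8 + k + 2 J$)
$V{\left(t \right)} = -579 + 60 t$ ($V{\left(t \right)} = \left(20 + 100 \left(-6\right) - 10 t \left(-6\right)\right) + \frac{t + t}{t + t} = \left(20 - 600 + 60 t\right) + \frac{2 t}{2 t} = \left(-580 + 60 t\right) + 2 t \frac{1}{2 t} = \left(-580 + 60 t\right) + 1 = -579 + 60 t$)
$V{\left(w{\left(-8,6 \right)} \right)} - 5628 = \left(-579 + 60 \left(8 - 8 + 2 \cdot 6\right)\right) - 5628 = \left(-579 + 60 \left(8 - 8 + 12\right)\right) - 5628 = \left(-579 + 60 \cdot 12\right) - 5628 = \left(-579 + 720\right) - 5628 = 141 - 5628 = -5487$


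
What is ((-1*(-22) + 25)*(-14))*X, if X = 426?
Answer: -280308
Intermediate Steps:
((-1*(-22) + 25)*(-14))*X = ((-1*(-22) + 25)*(-14))*426 = ((22 + 25)*(-14))*426 = (47*(-14))*426 = -658*426 = -280308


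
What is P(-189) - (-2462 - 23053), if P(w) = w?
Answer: 25326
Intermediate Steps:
P(-189) - (-2462 - 23053) = -189 - (-2462 - 23053) = -189 - 1*(-25515) = -189 + 25515 = 25326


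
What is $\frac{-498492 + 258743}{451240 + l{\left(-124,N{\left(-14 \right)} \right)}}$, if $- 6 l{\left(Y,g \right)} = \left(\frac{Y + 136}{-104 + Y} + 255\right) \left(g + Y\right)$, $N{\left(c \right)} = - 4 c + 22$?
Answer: $- \frac{13665693}{25832092} \approx -0.52902$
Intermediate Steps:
$N{\left(c \right)} = 22 - 4 c$
$l{\left(Y,g \right)} = - \frac{\left(255 + \frac{136 + Y}{-104 + Y}\right) \left(Y + g\right)}{6}$ ($l{\left(Y,g \right)} = - \frac{\left(\frac{Y + 136}{-104 + Y} + 255\right) \left(g + Y\right)}{6} = - \frac{\left(\frac{136 + Y}{-104 + Y} + 255\right) \left(Y + g\right)}{6} = - \frac{\left(255 + \frac{136 + Y}{-104 + Y}\right) \left(Y + g\right)}{6}$)
$\frac{-498492 + 258743}{451240 + l{\left(-124,N{\left(-14 \right)} \right)}} = \frac{-498492 + 258743}{451240 + \frac{8 \left(- 16 \left(-124\right)^{2} + 1649 \left(-124\right) + 1649 \left(22 - -56\right) - - 1984 \left(22 - -56\right)\right)}{3 \left(-104 - 124\right)}} = - \frac{239749}{451240 + \frac{8 \left(\left(-16\right) 15376 - 204476 + 1649 \left(22 + 56\right) - - 1984 \left(22 + 56\right)\right)}{3 \left(-228\right)}} = - \frac{239749}{451240 + \frac{8}{3} \left(- \frac{1}{228}\right) \left(-246016 - 204476 + 1649 \cdot 78 - \left(-1984\right) 78\right)} = - \frac{239749}{451240 + \frac{8}{3} \left(- \frac{1}{228}\right) \left(-246016 - 204476 + 128622 + 154752\right)} = - \frac{239749}{451240 + \frac{8}{3} \left(- \frac{1}{228}\right) \left(-167118\right)} = - \frac{239749}{451240 + \frac{111412}{57}} = - \frac{239749}{\frac{25832092}{57}} = \left(-239749\right) \frac{57}{25832092} = - \frac{13665693}{25832092}$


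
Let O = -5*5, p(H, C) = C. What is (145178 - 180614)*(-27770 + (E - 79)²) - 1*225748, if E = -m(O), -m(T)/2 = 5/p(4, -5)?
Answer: 751336376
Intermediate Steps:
O = -25
m(T) = 2 (m(T) = -10/(-5) = -10*(-1)/5 = -2*(-1) = 2)
E = -2 (E = -1*2 = -2)
(145178 - 180614)*(-27770 + (E - 79)²) - 1*225748 = (145178 - 180614)*(-27770 + (-2 - 79)²) - 1*225748 = -35436*(-27770 + (-81)²) - 225748 = -35436*(-27770 + 6561) - 225748 = -35436*(-21209) - 225748 = 751562124 - 225748 = 751336376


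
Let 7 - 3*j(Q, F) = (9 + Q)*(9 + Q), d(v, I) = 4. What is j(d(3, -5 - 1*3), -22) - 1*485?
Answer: -539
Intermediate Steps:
j(Q, F) = 7/3 - (9 + Q)²/3 (j(Q, F) = 7/3 - (9 + Q)*(9 + Q)/3 = 7/3 - (9 + Q)²/3)
j(d(3, -5 - 1*3), -22) - 1*485 = (7/3 - (9 + 4)²/3) - 1*485 = (7/3 - ⅓*13²) - 485 = (7/3 - ⅓*169) - 485 = (7/3 - 169/3) - 485 = -54 - 485 = -539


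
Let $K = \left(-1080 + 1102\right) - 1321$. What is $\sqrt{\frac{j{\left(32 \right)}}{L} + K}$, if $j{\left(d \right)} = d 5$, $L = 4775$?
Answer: $\frac{i \sqrt{1184689915}}{955} \approx 36.041 i$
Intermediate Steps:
$j{\left(d \right)} = 5 d$
$K = -1299$ ($K = 22 - 1321 = -1299$)
$\sqrt{\frac{j{\left(32 \right)}}{L} + K} = \sqrt{\frac{5 \cdot 32}{4775} - 1299} = \sqrt{160 \cdot \frac{1}{4775} - 1299} = \sqrt{\frac{32}{955} - 1299} = \sqrt{- \frac{1240513}{955}} = \frac{i \sqrt{1184689915}}{955}$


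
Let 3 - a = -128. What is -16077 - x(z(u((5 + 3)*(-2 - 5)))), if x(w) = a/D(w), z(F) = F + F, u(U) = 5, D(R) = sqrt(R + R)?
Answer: -16077 - 131*sqrt(5)/10 ≈ -16106.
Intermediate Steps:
a = 131 (a = 3 - 1*(-128) = 3 + 128 = 131)
D(R) = sqrt(2)*sqrt(R) (D(R) = sqrt(2*R) = sqrt(2)*sqrt(R))
z(F) = 2*F
x(w) = 131*sqrt(2)/(2*sqrt(w)) (x(w) = 131/((sqrt(2)*sqrt(w))) = 131*(sqrt(2)/(2*sqrt(w))) = 131*sqrt(2)/(2*sqrt(w)))
-16077 - x(z(u((5 + 3)*(-2 - 5)))) = -16077 - 131*sqrt(2)/(2*sqrt(2*5)) = -16077 - 131*sqrt(2)/(2*sqrt(10)) = -16077 - 131*sqrt(2)*sqrt(10)/10/2 = -16077 - 131*sqrt(5)/10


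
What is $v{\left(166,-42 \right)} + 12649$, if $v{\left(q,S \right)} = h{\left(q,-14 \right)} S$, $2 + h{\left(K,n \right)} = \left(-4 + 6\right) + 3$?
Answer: $12523$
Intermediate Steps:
$h{\left(K,n \right)} = 3$ ($h{\left(K,n \right)} = -2 + \left(\left(-4 + 6\right) + 3\right) = -2 + \left(2 + 3\right) = -2 + 5 = 3$)
$v{\left(q,S \right)} = 3 S$
$v{\left(166,-42 \right)} + 12649 = 3 \left(-42\right) + 12649 = -126 + 12649 = 12523$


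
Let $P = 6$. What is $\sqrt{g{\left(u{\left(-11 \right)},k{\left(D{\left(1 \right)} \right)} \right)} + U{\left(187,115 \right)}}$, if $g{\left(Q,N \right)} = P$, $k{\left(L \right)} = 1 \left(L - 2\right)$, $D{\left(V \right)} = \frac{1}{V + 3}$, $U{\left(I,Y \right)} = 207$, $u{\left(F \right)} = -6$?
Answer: $\sqrt{213} \approx 14.595$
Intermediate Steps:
$D{\left(V \right)} = \frac{1}{3 + V}$
$k{\left(L \right)} = -2 + L$ ($k{\left(L \right)} = 1 \left(-2 + L\right) = -2 + L$)
$g{\left(Q,N \right)} = 6$
$\sqrt{g{\left(u{\left(-11 \right)},k{\left(D{\left(1 \right)} \right)} \right)} + U{\left(187,115 \right)}} = \sqrt{6 + 207} = \sqrt{213}$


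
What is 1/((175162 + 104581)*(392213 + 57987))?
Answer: 1/125940298600 ≈ 7.9403e-12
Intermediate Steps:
1/((175162 + 104581)*(392213 + 57987)) = 1/(279743*450200) = 1/125940298600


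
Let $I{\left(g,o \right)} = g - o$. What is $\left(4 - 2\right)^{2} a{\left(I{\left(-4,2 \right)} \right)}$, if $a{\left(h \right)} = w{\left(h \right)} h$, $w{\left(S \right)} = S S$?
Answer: $-864$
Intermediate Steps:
$w{\left(S \right)} = S^{2}$
$a{\left(h \right)} = h^{3}$ ($a{\left(h \right)} = h^{2} h = h^{3}$)
$\left(4 - 2\right)^{2} a{\left(I{\left(-4,2 \right)} \right)} = \left(4 - 2\right)^{2} \left(-4 - 2\right)^{3} = 2^{2} \left(-4 - 2\right)^{3} = 4 \left(-6\right)^{3} = 4 \left(-216\right) = -864$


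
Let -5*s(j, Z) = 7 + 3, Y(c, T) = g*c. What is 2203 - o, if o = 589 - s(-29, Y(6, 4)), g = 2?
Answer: 1612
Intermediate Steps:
Y(c, T) = 2*c
s(j, Z) = -2 (s(j, Z) = -(7 + 3)/5 = -1/5*10 = -2)
o = 591 (o = 589 - 1*(-2) = 589 + 2 = 591)
2203 - o = 2203 - 1*591 = 2203 - 591 = 1612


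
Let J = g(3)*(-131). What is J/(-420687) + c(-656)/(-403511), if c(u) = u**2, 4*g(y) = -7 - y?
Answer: -362337821369/339503664114 ≈ -1.0673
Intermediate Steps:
g(y) = -7/4 - y/4 (g(y) = (-7 - y)/4 = -7/4 - y/4)
J = 655/2 (J = (-7/4 - 1/4*3)*(-131) = (-7/4 - 3/4)*(-131) = -5/2*(-131) = 655/2 ≈ 327.50)
J/(-420687) + c(-656)/(-403511) = (655/2)/(-420687) + (-656)**2/(-403511) = (655/2)*(-1/420687) + 430336*(-1/403511) = -655/841374 - 430336/403511 = -362337821369/339503664114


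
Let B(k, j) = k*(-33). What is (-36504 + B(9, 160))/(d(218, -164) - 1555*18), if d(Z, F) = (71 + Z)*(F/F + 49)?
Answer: 36801/13540 ≈ 2.7179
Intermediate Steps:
B(k, j) = -33*k
d(Z, F) = 3550 + 50*Z (d(Z, F) = (71 + Z)*(1 + 49) = (71 + Z)*50 = 3550 + 50*Z)
(-36504 + B(9, 160))/(d(218, -164) - 1555*18) = (-36504 - 33*9)/((3550 + 50*218) - 1555*18) = (-36504 - 297)/((3550 + 10900) - 27990) = -36801/(14450 - 27990) = -36801/(-13540) = -36801*(-1/13540) = 36801/13540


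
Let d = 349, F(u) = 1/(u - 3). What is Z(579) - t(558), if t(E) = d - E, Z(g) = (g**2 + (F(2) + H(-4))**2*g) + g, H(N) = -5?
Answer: 356873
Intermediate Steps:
F(u) = 1/(-3 + u)
Z(g) = g**2 + 37*g (Z(g) = (g**2 + (1/(-3 + 2) - 5)**2*g) + g = (g**2 + (1/(-1) - 5)**2*g) + g = (g**2 + (-1 - 5)**2*g) + g = (g**2 + (-6)**2*g) + g = (g**2 + 36*g) + g = g**2 + 37*g)
t(E) = 349 - E
Z(579) - t(558) = 579*(37 + 579) - (349 - 1*558) = 579*616 - (349 - 558) = 356664 - 1*(-209) = 356664 + 209 = 356873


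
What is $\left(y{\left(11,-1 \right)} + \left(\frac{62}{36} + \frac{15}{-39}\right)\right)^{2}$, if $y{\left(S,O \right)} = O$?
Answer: $\frac{6241}{54756} \approx 0.11398$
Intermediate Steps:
$\left(y{\left(11,-1 \right)} + \left(\frac{62}{36} + \frac{15}{-39}\right)\right)^{2} = \left(-1 + \left(\frac{62}{36} + \frac{15}{-39}\right)\right)^{2} = \left(-1 + \left(62 \cdot \frac{1}{36} + 15 \left(- \frac{1}{39}\right)\right)\right)^{2} = \left(-1 + \left(\frac{31}{18} - \frac{5}{13}\right)\right)^{2} = \left(-1 + \frac{313}{234}\right)^{2} = \left(\frac{79}{234}\right)^{2} = \frac{6241}{54756}$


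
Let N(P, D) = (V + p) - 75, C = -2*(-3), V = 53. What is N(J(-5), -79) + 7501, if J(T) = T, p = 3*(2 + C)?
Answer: 7503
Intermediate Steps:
C = 6
p = 24 (p = 3*(2 + 6) = 3*8 = 24)
N(P, D) = 2 (N(P, D) = (53 + 24) - 75 = 77 - 75 = 2)
N(J(-5), -79) + 7501 = 2 + 7501 = 7503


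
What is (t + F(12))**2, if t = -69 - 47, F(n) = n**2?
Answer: 784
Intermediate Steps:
t = -116
(t + F(12))**2 = (-116 + 12**2)**2 = (-116 + 144)**2 = 28**2 = 784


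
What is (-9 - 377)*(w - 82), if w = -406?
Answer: 188368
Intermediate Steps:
(-9 - 377)*(w - 82) = (-9 - 377)*(-406 - 82) = -386*(-488) = 188368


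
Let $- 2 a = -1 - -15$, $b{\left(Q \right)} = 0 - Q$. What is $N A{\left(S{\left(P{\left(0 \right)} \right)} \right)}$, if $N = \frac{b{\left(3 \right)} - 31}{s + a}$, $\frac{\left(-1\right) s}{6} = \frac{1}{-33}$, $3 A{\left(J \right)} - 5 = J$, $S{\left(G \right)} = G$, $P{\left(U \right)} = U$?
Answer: $\frac{374}{45} \approx 8.3111$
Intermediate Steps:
$b{\left(Q \right)} = - Q$
$a = -7$ ($a = - \frac{-1 - -15}{2} = - \frac{-1 + 15}{2} = \left(- \frac{1}{2}\right) 14 = -7$)
$A{\left(J \right)} = \frac{5}{3} + \frac{J}{3}$
$s = \frac{2}{11}$ ($s = - \frac{6}{-33} = \left(-6\right) \left(- \frac{1}{33}\right) = \frac{2}{11} \approx 0.18182$)
$N = \frac{374}{75}$ ($N = \frac{\left(-1\right) 3 - 31}{\frac{2}{11} - 7} = \frac{-3 - 31}{- \frac{75}{11}} = \left(-34\right) \left(- \frac{11}{75}\right) = \frac{374}{75} \approx 4.9867$)
$N A{\left(S{\left(P{\left(0 \right)} \right)} \right)} = \frac{374 \left(\frac{5}{3} + \frac{1}{3} \cdot 0\right)}{75} = \frac{374 \left(\frac{5}{3} + 0\right)}{75} = \frac{374}{75} \cdot \frac{5}{3} = \frac{374}{45}$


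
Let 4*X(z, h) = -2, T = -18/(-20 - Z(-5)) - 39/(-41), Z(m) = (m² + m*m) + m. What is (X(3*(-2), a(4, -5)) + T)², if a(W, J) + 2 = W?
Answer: 15062161/28408900 ≈ 0.53019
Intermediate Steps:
a(W, J) = -2 + W
Z(m) = m + 2*m² (Z(m) = (m² + m²) + m = 2*m² + m = m + 2*m²)
T = 3273/2665 (T = -18/(-20 - (-5)*(1 + 2*(-5))) - 39/(-41) = -18/(-20 - (-5)*(1 - 10)) - 39*(-1/41) = -18/(-20 - (-5)*(-9)) + 39/41 = -18/(-20 - 1*45) + 39/41 = -18/(-20 - 45) + 39/41 = -18/(-65) + 39/41 = -18*(-1/65) + 39/41 = 18/65 + 39/41 = 3273/2665 ≈ 1.2281)
X(z, h) = -½ (X(z, h) = (¼)*(-2) = -½)
(X(3*(-2), a(4, -5)) + T)² = (-½ + 3273/2665)² = (3881/5330)² = 15062161/28408900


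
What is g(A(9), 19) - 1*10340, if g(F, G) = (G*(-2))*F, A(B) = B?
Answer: -10682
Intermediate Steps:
g(F, G) = -2*F*G (g(F, G) = (-2*G)*F = -2*F*G)
g(A(9), 19) - 1*10340 = -2*9*19 - 1*10340 = -342 - 10340 = -10682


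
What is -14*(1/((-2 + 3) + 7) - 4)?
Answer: 217/4 ≈ 54.250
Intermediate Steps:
-14*(1/((-2 + 3) + 7) - 4) = -14*(1/(1 + 7) - 4) = -14*(1/8 - 4) = -14*(-31/8) = 217/4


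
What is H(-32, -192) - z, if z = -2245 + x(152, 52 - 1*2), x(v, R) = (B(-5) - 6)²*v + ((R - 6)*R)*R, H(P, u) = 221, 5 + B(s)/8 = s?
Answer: -1231726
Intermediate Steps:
B(s) = -40 + 8*s
x(v, R) = 7396*v + R²*(-6 + R) (x(v, R) = ((-40 + 8*(-5)) - 6)²*v + ((R - 6)*R)*R = ((-40 - 40) - 6)²*v + ((-6 + R)*R)*R = (-80 - 6)²*v + (R*(-6 + R))*R = (-86)²*v + R²*(-6 + R) = 7396*v + R²*(-6 + R))
z = 1231947 (z = -2245 + ((52 - 1*2)³ - 6*(52 - 1*2)² + 7396*152) = -2245 + ((52 - 2)³ - 6*(52 - 2)² + 1124192) = -2245 + (50³ - 6*50² + 1124192) = -2245 + (125000 - 6*2500 + 1124192) = -2245 + (125000 - 15000 + 1124192) = -2245 + 1234192 = 1231947)
H(-32, -192) - z = 221 - 1*1231947 = 221 - 1231947 = -1231726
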